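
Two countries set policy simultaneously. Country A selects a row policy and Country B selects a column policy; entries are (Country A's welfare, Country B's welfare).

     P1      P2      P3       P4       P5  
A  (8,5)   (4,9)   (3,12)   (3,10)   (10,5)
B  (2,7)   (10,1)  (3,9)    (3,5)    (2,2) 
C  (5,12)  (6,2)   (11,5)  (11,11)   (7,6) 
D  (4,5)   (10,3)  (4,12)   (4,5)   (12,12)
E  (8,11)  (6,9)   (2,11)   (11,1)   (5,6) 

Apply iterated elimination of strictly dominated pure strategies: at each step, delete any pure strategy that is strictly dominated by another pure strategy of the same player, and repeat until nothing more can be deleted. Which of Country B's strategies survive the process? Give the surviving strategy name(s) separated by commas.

Country B's strategy P2 is strictly dominated by P3 (A: 12>9, B: 9>1, C: 5>2, D: 12>3, E: 11>9) and is removed.
Country A's strategy B is strictly dominated by C (P1: 5>2, P3: 11>3, P4: 11>3, P5: 7>2) and is removed.
Among the remaining strategies, none is strictly dominated by another pure strategy of the same player, so the elimination stops.
Surviving strategies — Country A: {A, C, D, E}; Country B: {P1, P3, P4, P5}.

P1, P3, P4, P5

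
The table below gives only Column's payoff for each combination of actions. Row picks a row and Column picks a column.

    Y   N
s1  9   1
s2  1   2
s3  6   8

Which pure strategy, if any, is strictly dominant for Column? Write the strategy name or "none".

none

Y fails to dominate N at s2 (1<2).
N fails to dominate Y at s1 (1<9).
No single strategy dominates all the others.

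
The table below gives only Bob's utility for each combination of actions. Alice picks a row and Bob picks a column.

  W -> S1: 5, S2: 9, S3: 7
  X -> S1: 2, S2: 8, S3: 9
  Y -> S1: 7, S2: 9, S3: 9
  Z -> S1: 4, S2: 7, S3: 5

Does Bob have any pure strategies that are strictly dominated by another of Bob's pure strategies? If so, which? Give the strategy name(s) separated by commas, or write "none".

S1

S1: dominated, since S2 does at least as well everywhere (W: 9>5, X: 8>2, Y: 9>7, Z: 7>4).
Nothing dominates S2: S1 at W (9>5); S3 at W (9>7).
Nothing dominates S3: S1 at W (7>5); S2 at X (9>8).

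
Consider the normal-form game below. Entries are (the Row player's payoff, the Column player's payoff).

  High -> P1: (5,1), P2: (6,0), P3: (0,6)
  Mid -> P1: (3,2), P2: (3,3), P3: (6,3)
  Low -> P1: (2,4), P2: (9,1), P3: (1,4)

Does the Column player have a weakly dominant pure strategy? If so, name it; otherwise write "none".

P3

P3 vs P1: High: 6>1, Mid: 3>2, Low: 4=4.
P3 vs P2: High: 6>0, Mid: 3=3, Low: 4>1.
P3 is at least as good as every other strategy against every opponent action, so it is weakly dominant.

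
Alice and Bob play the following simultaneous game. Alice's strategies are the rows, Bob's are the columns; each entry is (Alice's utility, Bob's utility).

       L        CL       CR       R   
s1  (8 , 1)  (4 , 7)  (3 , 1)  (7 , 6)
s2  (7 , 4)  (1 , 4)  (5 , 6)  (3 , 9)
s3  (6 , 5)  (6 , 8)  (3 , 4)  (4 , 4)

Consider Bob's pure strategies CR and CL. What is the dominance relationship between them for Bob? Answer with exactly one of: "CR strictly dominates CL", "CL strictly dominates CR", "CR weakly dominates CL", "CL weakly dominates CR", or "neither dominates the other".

CR's payoffs vs CL's, by Alice's action — s1: 1<7, s2: 6>4, s3: 4<8.
CR does better at s2 but worse at s1, s3; neither strategy dominates the other.

neither dominates the other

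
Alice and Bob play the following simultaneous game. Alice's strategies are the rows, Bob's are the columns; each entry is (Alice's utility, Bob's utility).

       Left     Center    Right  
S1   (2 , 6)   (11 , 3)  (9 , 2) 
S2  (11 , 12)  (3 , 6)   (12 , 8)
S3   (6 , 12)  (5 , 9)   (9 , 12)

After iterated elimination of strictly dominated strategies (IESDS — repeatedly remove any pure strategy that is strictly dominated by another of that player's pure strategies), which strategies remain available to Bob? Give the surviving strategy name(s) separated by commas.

Left

Bob's strategy Center is strictly dominated by Left (S1: 6>3, S2: 12>6, S3: 12>9) and is removed.
Row S1 is eliminated: S2 beats it against every remaining column (Left: 11>2, Right: 12>9).
Row S3 is eliminated: S2 beats it against every remaining column (Left: 11>6, Right: 12>9).
Column Right is eliminated: Left beats it against every remaining row (S2: 12>8).
Among the remaining strategies, none is strictly dominated by another pure strategy of the same player, so the elimination stops.
Surviving strategies — Alice: {S2}; Bob: {Left}.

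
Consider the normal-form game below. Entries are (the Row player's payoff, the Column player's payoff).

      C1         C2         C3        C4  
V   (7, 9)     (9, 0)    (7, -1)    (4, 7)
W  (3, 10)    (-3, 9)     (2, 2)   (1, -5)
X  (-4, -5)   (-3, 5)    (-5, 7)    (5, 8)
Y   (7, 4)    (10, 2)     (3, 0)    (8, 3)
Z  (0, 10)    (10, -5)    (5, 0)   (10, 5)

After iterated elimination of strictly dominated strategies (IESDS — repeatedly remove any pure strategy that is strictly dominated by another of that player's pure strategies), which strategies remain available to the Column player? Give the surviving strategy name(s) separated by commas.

The Row player's strategy W is strictly dominated by V (C1: 7>3, C2: 9>-3, C3: 7>2, C4: 4>1) and is removed.
Row X is eliminated: Y beats it against every remaining column (C1: 7>-4, C2: 10>-3, C3: 3>-5, C4: 8>5).
Column C2 is eliminated: C1 beats it against every remaining row (V: 9>0, Y: 4>2, Z: 10>-5).
Column C3 is eliminated: C1 beats it against every remaining row (V: 9>-1, Y: 4>0, Z: 10>0).
The Column player's strategy C4 is strictly dominated by C1 (V: 9>7, Y: 4>3, Z: 10>5) and is removed.
Row Z is eliminated: V beats it against every remaining column (C1: 7>0).
Among the remaining strategies, none is strictly dominated by another pure strategy of the same player, so the elimination stops.
Surviving strategies — the Row player: {V, Y}; the Column player: {C1}.

C1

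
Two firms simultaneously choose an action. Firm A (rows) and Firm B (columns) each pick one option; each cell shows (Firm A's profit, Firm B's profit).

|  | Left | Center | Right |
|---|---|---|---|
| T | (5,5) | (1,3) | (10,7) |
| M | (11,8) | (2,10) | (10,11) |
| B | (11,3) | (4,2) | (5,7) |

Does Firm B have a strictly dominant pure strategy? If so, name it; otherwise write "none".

Right

Right vs Left: T: 7>5, M: 11>8, B: 7>3.
Right vs Center: T: 7>3, M: 11>10, B: 7>2.
Right strictly beats every other strategy against every opponent action, so it is strictly dominant.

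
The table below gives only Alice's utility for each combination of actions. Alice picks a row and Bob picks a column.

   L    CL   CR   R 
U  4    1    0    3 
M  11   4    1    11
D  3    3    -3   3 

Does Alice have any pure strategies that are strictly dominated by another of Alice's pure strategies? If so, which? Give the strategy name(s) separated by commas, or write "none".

U is strictly dominated by M (L: 11>4, CL: 4>1, CR: 1>0, R: 11>3).
M is not dominated — it holds its own against U at L (11>4); D at L (11>3).
D is strictly dominated by M (L: 11>3, CL: 4>3, CR: 1>-3, R: 11>3).

U, D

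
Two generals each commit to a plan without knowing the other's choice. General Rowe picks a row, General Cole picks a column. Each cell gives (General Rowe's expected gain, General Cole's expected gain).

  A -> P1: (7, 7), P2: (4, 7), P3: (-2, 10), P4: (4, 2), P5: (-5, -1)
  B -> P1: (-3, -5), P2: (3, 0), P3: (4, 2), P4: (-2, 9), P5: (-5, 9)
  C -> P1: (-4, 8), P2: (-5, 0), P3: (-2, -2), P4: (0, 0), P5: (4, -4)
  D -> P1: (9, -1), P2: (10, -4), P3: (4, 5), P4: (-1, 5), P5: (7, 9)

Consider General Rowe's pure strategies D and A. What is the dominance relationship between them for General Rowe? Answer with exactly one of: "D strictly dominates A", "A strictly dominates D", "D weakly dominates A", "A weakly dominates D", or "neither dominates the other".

D's payoffs vs A's, by General Cole's action — P1: 9>7, P2: 10>4, P3: 4>-2, P4: -1<4, P5: 7>-5.
D does better at P1, P2, P3, P5 but worse at P4; neither strategy dominates the other.

neither dominates the other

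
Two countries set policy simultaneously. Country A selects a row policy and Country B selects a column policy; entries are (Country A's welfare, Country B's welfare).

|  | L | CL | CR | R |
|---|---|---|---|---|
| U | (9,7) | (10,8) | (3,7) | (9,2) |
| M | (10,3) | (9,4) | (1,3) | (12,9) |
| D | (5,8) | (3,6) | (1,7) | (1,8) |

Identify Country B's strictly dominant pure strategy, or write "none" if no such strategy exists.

L fails to dominate CL at U (7<8).
CL fails to dominate L at D (6<8).
CR fails to dominate L at U (7=7).
R fails to dominate L at U (2<7).
No single strategy dominates all the others.

none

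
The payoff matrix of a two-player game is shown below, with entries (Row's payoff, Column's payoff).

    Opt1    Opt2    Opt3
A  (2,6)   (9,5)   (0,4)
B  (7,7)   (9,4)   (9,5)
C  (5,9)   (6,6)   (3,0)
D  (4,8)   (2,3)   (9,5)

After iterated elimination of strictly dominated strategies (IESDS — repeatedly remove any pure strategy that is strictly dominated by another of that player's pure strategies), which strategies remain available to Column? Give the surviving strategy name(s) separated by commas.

Opt1

Row C is eliminated: B beats it against every remaining column (Opt1: 7>5, Opt2: 9>6, Opt3: 9>3).
Column Opt2 is eliminated: Opt1 beats it against every remaining row (A: 6>5, B: 7>4, D: 8>3).
Row's strategy A is strictly dominated by B (Opt1: 7>2, Opt3: 9>0) and is removed.
For Column, Opt1 strictly dominates Opt3 on the remaining rows (B: 7>5, D: 8>5); eliminate Opt3.
Row's strategy D is strictly dominated by B (Opt1: 7>4) and is removed.
Among the remaining strategies, none is strictly dominated by another pure strategy of the same player, so the elimination stops.
Surviving strategies — Row: {B}; Column: {Opt1}.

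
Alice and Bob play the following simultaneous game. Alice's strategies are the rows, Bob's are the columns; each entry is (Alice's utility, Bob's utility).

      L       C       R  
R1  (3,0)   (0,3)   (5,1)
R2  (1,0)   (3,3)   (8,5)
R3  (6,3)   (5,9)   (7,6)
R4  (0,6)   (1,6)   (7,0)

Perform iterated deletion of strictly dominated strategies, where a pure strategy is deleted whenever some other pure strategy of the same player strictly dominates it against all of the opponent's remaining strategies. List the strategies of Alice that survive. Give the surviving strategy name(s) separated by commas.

Alice's strategy R1 is strictly dominated by R3 (L: 6>3, C: 5>0, R: 7>5) and is removed.
For Alice, R2 strictly dominates R4 on the remaining columns (L: 1>0, C: 3>1, R: 8>7); eliminate R4.
For Bob, C strictly dominates L on the remaining rows (R2: 3>0, R3: 9>3); eliminate L.
Among the remaining strategies, none is strictly dominated by another pure strategy of the same player, so the elimination stops.
Surviving strategies — Alice: {R2, R3}; Bob: {C, R}.

R2, R3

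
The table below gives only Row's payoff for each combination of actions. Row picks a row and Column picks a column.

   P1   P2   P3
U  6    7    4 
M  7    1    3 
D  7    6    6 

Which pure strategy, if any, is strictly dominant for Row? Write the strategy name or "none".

none

U fails to dominate M at P1 (6<7).
M fails to dominate U at P2 (1<7).
D fails to dominate U at P2 (6<7).
No single strategy dominates all the others.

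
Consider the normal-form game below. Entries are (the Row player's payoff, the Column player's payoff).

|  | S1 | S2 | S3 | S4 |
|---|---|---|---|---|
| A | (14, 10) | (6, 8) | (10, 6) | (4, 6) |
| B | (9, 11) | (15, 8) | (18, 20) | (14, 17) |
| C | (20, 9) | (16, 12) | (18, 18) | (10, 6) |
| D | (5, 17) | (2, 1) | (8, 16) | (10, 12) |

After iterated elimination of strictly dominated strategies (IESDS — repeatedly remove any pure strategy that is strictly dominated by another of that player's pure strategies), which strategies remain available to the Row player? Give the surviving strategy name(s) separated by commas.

The Row player's strategy A is strictly dominated by C (S1: 20>14, S2: 16>6, S3: 18>10, S4: 10>4) and is removed.
Row D is eliminated: B beats it against every remaining column (S1: 9>5, S2: 15>2, S3: 18>8, S4: 14>10).
The Column player's strategy S1 is strictly dominated by S3 (B: 20>11, C: 18>9) and is removed.
The Column player's strategy S2 is strictly dominated by S3 (B: 20>8, C: 18>12) and is removed.
Column S4 is eliminated: S3 beats it against every remaining row (B: 20>17, C: 18>6).
Among the remaining strategies, none is strictly dominated by another pure strategy of the same player, so the elimination stops.
Surviving strategies — the Row player: {B, C}; the Column player: {S3}.

B, C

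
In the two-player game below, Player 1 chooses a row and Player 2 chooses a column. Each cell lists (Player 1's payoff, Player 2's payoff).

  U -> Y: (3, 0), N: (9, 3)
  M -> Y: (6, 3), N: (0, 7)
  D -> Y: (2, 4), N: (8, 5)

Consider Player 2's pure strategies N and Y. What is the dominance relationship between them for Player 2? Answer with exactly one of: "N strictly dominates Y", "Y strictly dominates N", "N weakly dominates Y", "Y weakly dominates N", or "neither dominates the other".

N's payoffs vs Y's, by Player 1's action — U: 3>0, M: 7>3, D: 5>4.
Every comparison favours N, so N strictly dominates Y.

N strictly dominates Y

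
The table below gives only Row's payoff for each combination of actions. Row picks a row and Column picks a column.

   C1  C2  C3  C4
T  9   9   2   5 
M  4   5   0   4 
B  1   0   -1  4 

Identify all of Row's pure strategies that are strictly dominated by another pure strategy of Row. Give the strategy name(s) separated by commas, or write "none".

M, B

T is not dominated — it holds its own against M at C1 (9>4); B at C1 (9>1).
M: dominated, since T does at least as well everywhere (C1: 9>4, C2: 9>5, C3: 2>0, C4: 5>4).
B is strictly dominated by T (C1: 9>1, C2: 9>0, C3: 2>-1, C4: 5>4).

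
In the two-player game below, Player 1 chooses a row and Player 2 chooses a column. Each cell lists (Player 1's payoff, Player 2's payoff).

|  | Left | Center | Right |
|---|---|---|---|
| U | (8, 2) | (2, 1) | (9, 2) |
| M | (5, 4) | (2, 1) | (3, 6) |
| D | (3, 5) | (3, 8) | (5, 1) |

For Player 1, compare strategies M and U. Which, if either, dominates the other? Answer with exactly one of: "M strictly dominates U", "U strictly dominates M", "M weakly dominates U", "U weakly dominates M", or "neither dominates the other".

U weakly dominates M

M's payoffs vs U's, by Player 2's action — Left: 5<8, Center: 2=2, Right: 3<9.
U is at least as good everywhere and strictly better somewhere (tied at Center), so U weakly dominates M.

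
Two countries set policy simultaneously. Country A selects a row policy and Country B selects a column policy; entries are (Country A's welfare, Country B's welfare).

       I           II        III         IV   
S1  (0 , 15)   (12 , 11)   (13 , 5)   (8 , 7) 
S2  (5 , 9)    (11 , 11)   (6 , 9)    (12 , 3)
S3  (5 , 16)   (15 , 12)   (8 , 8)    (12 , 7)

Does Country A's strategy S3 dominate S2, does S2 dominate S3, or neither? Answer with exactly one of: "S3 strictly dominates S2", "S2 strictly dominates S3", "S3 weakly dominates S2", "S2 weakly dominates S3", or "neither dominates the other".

S3 weakly dominates S2

Compare S3 to S2 across each opponent action: I: 5=5, II: 15>11, III: 8>6, IV: 12=12.
S3 is at least as good everywhere and strictly better somewhere (tied only at I, IV), so S3 weakly but not strictly dominates S2.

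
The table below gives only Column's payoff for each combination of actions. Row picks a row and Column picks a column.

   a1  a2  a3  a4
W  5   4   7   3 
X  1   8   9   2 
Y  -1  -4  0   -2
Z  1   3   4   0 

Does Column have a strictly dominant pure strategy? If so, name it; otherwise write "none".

a3

a3 vs a1: W: 7>5, X: 9>1, Y: 0>-1, Z: 4>1.
a3 vs a2: W: 7>4, X: 9>8, Y: 0>-4, Z: 4>3.
a3 vs a4: W: 7>3, X: 9>2, Y: 0>-2, Z: 4>0.
a3 strictly beats every other strategy against every opponent action, so it is strictly dominant.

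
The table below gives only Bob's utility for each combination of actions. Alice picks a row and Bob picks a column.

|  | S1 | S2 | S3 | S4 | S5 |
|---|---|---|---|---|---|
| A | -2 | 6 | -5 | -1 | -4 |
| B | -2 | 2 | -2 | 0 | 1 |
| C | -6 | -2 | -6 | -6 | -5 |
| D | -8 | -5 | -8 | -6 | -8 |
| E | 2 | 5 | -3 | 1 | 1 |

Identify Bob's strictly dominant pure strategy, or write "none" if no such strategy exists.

S2

S2 vs S1: A: 6>-2, B: 2>-2, C: -2>-6, D: -5>-8, E: 5>2.
S2 vs S3: A: 6>-5, B: 2>-2, C: -2>-6, D: -5>-8, E: 5>-3.
S2 vs S4: A: 6>-1, B: 2>0, C: -2>-6, D: -5>-6, E: 5>1.
S2 vs S5: A: 6>-4, B: 2>1, C: -2>-5, D: -5>-8, E: 5>1.
S2 strictly beats every other strategy against every opponent action, so it is strictly dominant.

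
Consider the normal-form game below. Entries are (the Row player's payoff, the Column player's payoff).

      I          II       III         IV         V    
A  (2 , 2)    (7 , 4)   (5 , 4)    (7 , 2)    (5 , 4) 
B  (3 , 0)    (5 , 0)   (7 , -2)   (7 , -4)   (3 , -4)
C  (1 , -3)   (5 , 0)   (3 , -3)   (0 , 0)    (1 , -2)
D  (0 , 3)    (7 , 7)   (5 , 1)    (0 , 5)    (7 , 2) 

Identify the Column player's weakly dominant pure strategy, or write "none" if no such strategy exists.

II

II vs I: A: 4>2, B: 0=0, C: 0>-3, D: 7>3.
II vs III: A: 4=4, B: 0>-2, C: 0>-3, D: 7>1.
II vs IV: A: 4>2, B: 0>-4, C: 0=0, D: 7>5.
II vs V: A: 4=4, B: 0>-4, C: 0>-2, D: 7>2.
II is at least as good as every other strategy against every opponent action, so it is weakly dominant.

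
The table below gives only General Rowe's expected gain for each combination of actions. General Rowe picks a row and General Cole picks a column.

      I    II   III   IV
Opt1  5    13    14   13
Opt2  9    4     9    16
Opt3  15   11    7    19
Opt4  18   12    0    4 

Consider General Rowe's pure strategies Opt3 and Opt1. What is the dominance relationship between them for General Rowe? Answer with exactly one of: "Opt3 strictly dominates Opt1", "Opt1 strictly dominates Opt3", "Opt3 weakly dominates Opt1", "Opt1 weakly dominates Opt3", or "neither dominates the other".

neither dominates the other

Compare Opt3 to Opt1 across every action of General Cole: I: 15>5, II: 11<13, III: 7<14, IV: 19>13.
Opt3 does better at I, IV but worse at II, III; neither strategy dominates the other.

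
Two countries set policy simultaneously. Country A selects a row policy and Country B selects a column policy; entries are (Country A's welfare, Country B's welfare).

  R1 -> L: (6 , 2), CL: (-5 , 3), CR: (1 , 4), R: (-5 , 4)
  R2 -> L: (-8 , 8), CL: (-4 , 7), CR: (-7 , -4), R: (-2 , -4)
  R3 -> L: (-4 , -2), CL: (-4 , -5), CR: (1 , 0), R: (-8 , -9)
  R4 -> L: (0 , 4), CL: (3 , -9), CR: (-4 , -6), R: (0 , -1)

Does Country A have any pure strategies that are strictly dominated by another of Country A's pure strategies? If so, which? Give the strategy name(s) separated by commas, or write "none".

R1 is not dominated — it holds its own against R2 at L (6>-8); R3 at L (6>-4); R4 at L (6>0).
R2: dominated, since R4 does at least as well everywhere (L: 0>-8, CL: 3>-4, CR: -4>-7, R: 0>-2).
Nothing dominates R3: R1 at CL (-4>-5); R2 at L (-4>-8); R4 at CR (1>-4).
R4 is not dominated — it holds its own against R1 at CL (3>-5); R2 at L (0>-8); R3 at L (0>-4).

R2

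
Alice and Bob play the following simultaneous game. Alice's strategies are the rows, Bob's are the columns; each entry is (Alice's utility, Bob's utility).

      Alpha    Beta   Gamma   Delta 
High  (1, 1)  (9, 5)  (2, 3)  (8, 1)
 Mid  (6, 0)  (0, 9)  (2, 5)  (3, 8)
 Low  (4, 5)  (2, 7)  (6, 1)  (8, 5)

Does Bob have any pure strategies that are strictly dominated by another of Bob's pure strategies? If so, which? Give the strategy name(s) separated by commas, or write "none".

Beta strictly dominates Alpha — High: 5>1, Mid: 9>0, Low: 7>5.
Beta is not dominated — it holds its own against Alpha at High (5>1); Gamma at High (5>3); Delta at High (5>1).
Gamma: dominated, since Beta does at least as well everywhere (High: 5>3, Mid: 9>5, Low: 7>1).
Beta strictly dominates Delta — High: 5>1, Mid: 9>8, Low: 7>5.

Alpha, Gamma, Delta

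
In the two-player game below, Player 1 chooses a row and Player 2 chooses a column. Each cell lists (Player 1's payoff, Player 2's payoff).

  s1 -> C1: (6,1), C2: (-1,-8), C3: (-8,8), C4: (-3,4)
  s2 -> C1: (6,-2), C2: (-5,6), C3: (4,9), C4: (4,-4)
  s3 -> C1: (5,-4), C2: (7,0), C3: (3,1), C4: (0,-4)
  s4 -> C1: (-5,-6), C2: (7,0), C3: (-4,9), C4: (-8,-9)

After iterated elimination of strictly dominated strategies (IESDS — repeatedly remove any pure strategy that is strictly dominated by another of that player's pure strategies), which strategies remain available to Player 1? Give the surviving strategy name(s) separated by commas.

s2

Player 2's strategy C1 is strictly dominated by C3 (s1: 8>1, s2: 9>-2, s3: 1>-4, s4: 9>-6) and is removed.
Player 1's strategy s1 is strictly dominated by s3 (C2: 7>-1, C3: 3>-8, C4: 0>-3) and is removed.
Column C2 is eliminated: C3 beats it against every remaining row (s2: 9>6, s3: 1>0, s4: 9>0).
Row s3 is eliminated: s2 beats it against every remaining column (C3: 4>3, C4: 4>0).
Player 1's strategy s4 is strictly dominated by s2 (C3: 4>-4, C4: 4>-8) and is removed.
Player 2's strategy C4 is strictly dominated by C3 (s2: 9>-4) and is removed.
Among the remaining strategies, none is strictly dominated by another pure strategy of the same player, so the elimination stops.
Surviving strategies — Player 1: {s2}; Player 2: {C3}.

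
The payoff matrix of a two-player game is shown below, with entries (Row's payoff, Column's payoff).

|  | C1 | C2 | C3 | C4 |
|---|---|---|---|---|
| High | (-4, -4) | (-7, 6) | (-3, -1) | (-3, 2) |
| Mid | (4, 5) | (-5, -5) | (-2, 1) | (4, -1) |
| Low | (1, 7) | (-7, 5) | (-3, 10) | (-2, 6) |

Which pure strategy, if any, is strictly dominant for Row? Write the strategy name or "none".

Mid vs High: C1: 4>-4, C2: -5>-7, C3: -2>-3, C4: 4>-3.
Mid vs Low: C1: 4>1, C2: -5>-7, C3: -2>-3, C4: 4>-2.
Mid strictly beats every other strategy against every opponent action, so it is strictly dominant.

Mid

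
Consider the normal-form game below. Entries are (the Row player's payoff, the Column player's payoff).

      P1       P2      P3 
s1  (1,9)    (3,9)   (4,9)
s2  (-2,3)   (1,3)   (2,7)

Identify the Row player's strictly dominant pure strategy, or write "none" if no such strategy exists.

s1 vs s2: P1: 1>-2, P2: 3>1, P3: 4>2.
s1 strictly beats every other strategy against every opponent action, so it is strictly dominant.

s1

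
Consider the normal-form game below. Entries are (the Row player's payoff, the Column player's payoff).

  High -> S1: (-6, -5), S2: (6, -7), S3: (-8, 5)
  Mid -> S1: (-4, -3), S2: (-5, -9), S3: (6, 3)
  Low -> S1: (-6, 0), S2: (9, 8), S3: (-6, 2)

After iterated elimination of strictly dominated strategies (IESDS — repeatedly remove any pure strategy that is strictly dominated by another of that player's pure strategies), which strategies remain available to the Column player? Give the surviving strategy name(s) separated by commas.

For the Column player, S3 strictly dominates S1 on the remaining rows (High: 5>-5, Mid: 3>-3, Low: 2>0); eliminate S1.
For the Row player, Low strictly dominates High on the remaining columns (S2: 9>6, S3: -6>-8); eliminate High.
Among the remaining strategies, none is strictly dominated by another pure strategy of the same player, so the elimination stops.
Surviving strategies — the Row player: {Mid, Low}; the Column player: {S2, S3}.

S2, S3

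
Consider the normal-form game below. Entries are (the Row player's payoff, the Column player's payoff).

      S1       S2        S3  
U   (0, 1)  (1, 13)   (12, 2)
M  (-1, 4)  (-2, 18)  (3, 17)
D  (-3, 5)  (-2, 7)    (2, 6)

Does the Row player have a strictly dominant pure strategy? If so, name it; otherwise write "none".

U vs M: S1: 0>-1, S2: 1>-2, S3: 12>3.
U vs D: S1: 0>-3, S2: 1>-2, S3: 12>2.
U strictly beats every other strategy against every opponent action, so it is strictly dominant.

U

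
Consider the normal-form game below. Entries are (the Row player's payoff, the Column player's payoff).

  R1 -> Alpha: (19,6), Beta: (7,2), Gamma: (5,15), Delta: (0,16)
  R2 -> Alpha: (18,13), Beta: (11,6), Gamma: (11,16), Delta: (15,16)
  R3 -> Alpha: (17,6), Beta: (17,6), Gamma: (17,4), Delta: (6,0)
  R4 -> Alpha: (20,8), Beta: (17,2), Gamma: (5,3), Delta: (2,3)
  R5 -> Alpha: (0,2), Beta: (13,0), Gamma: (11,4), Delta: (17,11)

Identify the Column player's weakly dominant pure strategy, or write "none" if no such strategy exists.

none

Alpha fails to dominate Gamma at R1 (6<15).
Beta fails to dominate Alpha at R1 (2<6).
Gamma fails to dominate Alpha at R3 (4<6).
Delta fails to dominate Alpha at R3 (0<6).
No single strategy dominates all the others.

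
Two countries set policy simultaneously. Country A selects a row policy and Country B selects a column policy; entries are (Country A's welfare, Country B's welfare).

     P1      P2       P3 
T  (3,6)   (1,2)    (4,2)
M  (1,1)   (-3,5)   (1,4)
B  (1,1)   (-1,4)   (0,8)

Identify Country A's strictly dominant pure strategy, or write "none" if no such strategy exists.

T

T vs M: P1: 3>1, P2: 1>-3, P3: 4>1.
T vs B: P1: 3>1, P2: 1>-1, P3: 4>0.
T strictly beats every other strategy against every opponent action, so it is strictly dominant.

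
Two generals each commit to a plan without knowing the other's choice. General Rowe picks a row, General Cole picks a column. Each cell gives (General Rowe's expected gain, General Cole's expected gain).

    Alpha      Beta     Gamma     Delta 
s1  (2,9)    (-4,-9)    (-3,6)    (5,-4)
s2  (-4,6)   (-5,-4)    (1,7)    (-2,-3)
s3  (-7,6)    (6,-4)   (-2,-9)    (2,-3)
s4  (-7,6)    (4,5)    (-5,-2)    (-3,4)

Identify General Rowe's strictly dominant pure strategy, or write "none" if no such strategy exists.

s1 fails to dominate s2 at Gamma (-3<1).
s2 fails to dominate s1 at Alpha (-4<2).
s3 fails to dominate s1 at Alpha (-7<2).
s4 fails to dominate s1 at Alpha (-7<2).
No single strategy dominates all the others.

none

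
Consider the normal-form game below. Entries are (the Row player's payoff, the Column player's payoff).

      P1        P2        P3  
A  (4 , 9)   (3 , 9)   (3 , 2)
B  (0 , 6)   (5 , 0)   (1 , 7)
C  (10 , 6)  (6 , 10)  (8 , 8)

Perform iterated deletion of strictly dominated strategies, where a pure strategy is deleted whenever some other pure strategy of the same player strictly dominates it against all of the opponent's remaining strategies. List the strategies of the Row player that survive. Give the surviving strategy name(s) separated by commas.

C

For the Row player, C strictly dominates A on the remaining columns (P1: 10>4, P2: 6>3, P3: 8>3); eliminate A.
For the Row player, C strictly dominates B on the remaining columns (P1: 10>0, P2: 6>5, P3: 8>1); eliminate B.
For the Column player, P2 strictly dominates P1 on the remaining rows (C: 10>6); eliminate P1.
For the Column player, P2 strictly dominates P3 on the remaining rows (C: 10>8); eliminate P3.
Among the remaining strategies, none is strictly dominated by another pure strategy of the same player, so the elimination stops.
Surviving strategies — the Row player: {C}; the Column player: {P2}.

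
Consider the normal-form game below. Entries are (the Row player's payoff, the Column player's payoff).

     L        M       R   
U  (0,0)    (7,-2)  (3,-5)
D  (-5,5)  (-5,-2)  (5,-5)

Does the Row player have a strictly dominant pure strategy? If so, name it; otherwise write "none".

none

U fails to dominate D at R (3<5).
D fails to dominate U at L (-5<0).
No single strategy dominates all the others.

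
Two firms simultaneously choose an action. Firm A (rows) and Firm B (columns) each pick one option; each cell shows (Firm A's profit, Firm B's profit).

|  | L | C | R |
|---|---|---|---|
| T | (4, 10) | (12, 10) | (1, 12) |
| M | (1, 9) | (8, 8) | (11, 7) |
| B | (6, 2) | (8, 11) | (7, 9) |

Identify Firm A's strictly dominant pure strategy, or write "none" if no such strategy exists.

T fails to dominate M at R (1<11).
M fails to dominate T at L (1<4).
B fails to dominate T at C (8<12).
No single strategy dominates all the others.

none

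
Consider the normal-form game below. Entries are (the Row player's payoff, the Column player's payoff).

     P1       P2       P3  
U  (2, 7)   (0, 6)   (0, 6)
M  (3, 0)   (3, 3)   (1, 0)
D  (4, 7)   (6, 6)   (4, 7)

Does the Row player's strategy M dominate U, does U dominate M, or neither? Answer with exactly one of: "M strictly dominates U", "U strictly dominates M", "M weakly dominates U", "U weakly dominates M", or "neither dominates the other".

Compare M to U across each opponent action: P1: 3>2, P2: 3>0, P3: 1>0.
M gives a strictly higher payoff against each opponent action, so M strictly dominates U.

M strictly dominates U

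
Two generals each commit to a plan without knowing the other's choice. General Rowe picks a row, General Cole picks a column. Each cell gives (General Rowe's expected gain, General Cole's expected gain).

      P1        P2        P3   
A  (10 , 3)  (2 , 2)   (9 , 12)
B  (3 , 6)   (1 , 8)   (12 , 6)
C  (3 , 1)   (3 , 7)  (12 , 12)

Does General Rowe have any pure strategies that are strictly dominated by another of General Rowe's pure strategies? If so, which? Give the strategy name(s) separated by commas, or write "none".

A is not dominated — it holds its own against B at P1 (10>3); C at P1 (10>3).
B is not dominated — it holds its own against A at P3 (12>9); C at P1 (3=3).
C: no other strategy beats it everywhere (A at P2 (3>2); B at P1 (3=3)).

none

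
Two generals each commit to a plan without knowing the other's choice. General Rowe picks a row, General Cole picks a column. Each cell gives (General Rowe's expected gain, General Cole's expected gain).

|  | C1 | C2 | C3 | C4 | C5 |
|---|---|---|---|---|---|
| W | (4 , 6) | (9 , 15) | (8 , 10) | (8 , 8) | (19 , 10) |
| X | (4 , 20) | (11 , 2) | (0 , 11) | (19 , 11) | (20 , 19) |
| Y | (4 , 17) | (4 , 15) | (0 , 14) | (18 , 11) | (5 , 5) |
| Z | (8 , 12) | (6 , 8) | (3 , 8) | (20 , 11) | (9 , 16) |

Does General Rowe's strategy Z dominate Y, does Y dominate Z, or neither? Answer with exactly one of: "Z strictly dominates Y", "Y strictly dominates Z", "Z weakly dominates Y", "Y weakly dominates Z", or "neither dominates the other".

Z strictly dominates Y

Compare Z to Y across each opponent action: C1: 8>4, C2: 6>4, C3: 3>0, C4: 20>18, C5: 9>5.
Every comparison favours Z, so Z strictly dominates Y.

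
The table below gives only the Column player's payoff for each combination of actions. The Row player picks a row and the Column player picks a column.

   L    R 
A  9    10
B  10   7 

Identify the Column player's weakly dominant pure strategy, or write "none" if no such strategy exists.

none

L fails to dominate R at A (9<10).
R fails to dominate L at B (7<10).
No single strategy dominates all the others.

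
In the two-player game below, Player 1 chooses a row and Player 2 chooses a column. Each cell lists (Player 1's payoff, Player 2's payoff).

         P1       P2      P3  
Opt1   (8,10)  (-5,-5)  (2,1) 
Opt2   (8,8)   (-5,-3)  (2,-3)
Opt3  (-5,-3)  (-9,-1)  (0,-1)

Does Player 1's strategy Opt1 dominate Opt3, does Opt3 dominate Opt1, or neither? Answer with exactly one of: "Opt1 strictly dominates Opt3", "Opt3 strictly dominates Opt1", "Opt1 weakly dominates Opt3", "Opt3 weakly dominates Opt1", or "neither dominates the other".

Opt1 strictly dominates Opt3

Compare Opt1 to Opt3 across each choice by Player 2: P1: 8>-5, P2: -5>-9, P3: 2>0.
Opt1 gives a strictly higher payoff against each choice by Player 2, so Opt1 strictly dominates Opt3.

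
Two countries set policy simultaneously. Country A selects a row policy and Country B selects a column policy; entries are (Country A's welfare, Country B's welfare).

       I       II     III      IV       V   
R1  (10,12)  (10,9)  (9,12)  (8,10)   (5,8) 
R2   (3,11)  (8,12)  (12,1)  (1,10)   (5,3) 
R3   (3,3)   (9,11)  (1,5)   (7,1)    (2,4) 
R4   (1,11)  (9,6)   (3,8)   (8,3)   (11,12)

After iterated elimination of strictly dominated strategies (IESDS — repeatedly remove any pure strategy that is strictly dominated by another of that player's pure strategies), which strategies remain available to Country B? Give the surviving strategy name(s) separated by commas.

For Country A, R1 strictly dominates R3 on the remaining columns (I: 10>3, II: 10>9, III: 9>1, IV: 8>7, V: 5>2); eliminate R3.
Country B's strategy IV is strictly dominated by I (R1: 12>10, R2: 11>10, R4: 11>3) and is removed.
Among the remaining strategies, none is strictly dominated by another pure strategy of the same player, so the elimination stops.
Surviving strategies — Country A: {R1, R2, R4}; Country B: {I, II, III, V}.

I, II, III, V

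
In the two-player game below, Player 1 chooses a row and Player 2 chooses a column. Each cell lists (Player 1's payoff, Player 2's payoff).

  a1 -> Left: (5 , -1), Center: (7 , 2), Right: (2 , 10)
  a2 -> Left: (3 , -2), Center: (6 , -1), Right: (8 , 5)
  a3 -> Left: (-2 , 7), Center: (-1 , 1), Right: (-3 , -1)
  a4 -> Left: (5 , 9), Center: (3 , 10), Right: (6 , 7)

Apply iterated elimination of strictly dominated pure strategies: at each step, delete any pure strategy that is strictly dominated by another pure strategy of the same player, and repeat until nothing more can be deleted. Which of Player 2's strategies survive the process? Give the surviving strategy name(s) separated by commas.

Player 1's strategy a3 is strictly dominated by a1 (Left: 5>-2, Center: 7>-1, Right: 2>-3) and is removed.
For Player 2, Center strictly dominates Left on the remaining rows (a1: 2>-1, a2: -1>-2, a4: 10>9); eliminate Left.
For Player 1, a2 strictly dominates a4 on the remaining columns (Center: 6>3, Right: 8>6); eliminate a4.
Column Center is eliminated: Right beats it against every remaining row (a1: 10>2, a2: 5>-1).
For Player 1, a2 strictly dominates a1 on the remaining columns (Right: 8>2); eliminate a1.
Among the remaining strategies, none is strictly dominated by another pure strategy of the same player, so the elimination stops.
Surviving strategies — Player 1: {a2}; Player 2: {Right}.

Right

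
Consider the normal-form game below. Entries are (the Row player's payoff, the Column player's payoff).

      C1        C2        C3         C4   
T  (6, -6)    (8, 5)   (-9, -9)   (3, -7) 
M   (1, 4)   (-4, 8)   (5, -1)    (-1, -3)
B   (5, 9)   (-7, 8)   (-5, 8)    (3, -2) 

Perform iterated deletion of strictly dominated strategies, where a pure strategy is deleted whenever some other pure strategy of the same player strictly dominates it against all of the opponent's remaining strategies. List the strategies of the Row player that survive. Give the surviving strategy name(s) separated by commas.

T

Column C3 is eliminated: C1 beats it against every remaining row (T: -6>-9, M: 4>-1, B: 9>8).
Row M is eliminated: T beats it against every remaining column (C1: 6>1, C2: 8>-4, C4: 3>-1).
The Column player's strategy C4 is strictly dominated by C1 (T: -6>-7, B: 9>-2) and is removed.
For the Row player, T strictly dominates B on the remaining columns (C1: 6>5, C2: 8>-7); eliminate B.
The Column player's strategy C1 is strictly dominated by C2 (T: 5>-6) and is removed.
Among the remaining strategies, none is strictly dominated by another pure strategy of the same player, so the elimination stops.
Surviving strategies — the Row player: {T}; the Column player: {C2}.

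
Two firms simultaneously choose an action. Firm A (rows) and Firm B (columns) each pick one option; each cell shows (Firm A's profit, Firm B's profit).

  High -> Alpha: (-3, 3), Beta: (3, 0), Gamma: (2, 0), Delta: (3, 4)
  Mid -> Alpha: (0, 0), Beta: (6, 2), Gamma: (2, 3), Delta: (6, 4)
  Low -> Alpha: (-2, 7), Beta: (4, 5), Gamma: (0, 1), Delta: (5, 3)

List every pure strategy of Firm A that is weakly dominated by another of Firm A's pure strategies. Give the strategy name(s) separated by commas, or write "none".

High, Low

Mid weakly dominates High — Alpha: 0>-3, Beta: 6>3, Gamma: 2=2, Delta: 6>3.
Nothing dominates Mid: High at Alpha (0>-3); Low at Alpha (0>-2).
Mid weakly dominates Low — Alpha: 0>-2, Beta: 6>4, Gamma: 2>0, Delta: 6>5.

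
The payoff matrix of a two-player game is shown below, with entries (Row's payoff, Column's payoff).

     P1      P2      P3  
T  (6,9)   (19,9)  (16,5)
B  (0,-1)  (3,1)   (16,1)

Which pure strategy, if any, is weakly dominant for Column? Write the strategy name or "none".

P2

P2 vs P1: T: 9=9, B: 1>-1.
P2 vs P3: T: 9>5, B: 1=1.
P2 is at least as good as every other strategy against every opponent action, so it is weakly dominant.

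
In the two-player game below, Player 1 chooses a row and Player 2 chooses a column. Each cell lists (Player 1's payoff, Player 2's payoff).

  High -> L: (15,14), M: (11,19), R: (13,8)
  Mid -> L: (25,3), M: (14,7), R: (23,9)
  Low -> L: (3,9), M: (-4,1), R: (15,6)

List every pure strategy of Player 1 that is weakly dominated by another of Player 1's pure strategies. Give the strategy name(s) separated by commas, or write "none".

High: dominated, since Mid does at least as well everywhere (L: 25>15, M: 14>11, R: 23>13).
Nothing dominates Mid: High at L (25>15); Low at L (25>3).
Mid weakly dominates Low — L: 25>3, M: 14>-4, R: 23>15.

High, Low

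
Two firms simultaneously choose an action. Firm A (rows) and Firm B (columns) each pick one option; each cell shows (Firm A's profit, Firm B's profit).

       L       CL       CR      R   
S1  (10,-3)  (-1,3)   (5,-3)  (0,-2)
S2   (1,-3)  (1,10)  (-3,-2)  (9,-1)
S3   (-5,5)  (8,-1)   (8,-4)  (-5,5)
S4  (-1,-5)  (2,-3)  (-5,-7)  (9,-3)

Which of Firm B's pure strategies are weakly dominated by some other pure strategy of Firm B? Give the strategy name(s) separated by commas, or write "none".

L, CR

L is weakly dominated by R (S1: -2>-3, S2: -1>-3, S3: 5=5, S4: -3>-5).
CL: no other strategy beats it everywhere (L at S1 (3>-3); CR at S1 (3>-3); R at S1 (3>-2)).
CL weakly dominates CR — S1: 3>-3, S2: 10>-2, S3: -1>-4, S4: -3>-7.
R: no other strategy beats it everywhere (L at S1 (-2>-3); CL at S3 (5>-1); CR at S1 (-2>-3)).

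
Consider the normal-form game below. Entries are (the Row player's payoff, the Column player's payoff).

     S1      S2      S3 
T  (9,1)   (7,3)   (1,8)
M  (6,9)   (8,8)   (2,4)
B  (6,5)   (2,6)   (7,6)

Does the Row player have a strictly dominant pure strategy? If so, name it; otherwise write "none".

none

T fails to dominate M at S2 (7<8).
M fails to dominate T at S1 (6<9).
B fails to dominate T at S1 (6<9).
No single strategy dominates all the others.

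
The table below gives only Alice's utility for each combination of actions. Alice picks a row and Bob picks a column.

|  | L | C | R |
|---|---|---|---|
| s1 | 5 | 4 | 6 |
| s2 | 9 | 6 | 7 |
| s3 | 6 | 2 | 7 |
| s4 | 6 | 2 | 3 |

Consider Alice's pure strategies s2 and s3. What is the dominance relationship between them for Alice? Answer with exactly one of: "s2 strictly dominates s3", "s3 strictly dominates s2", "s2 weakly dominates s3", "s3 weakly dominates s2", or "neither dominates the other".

s2 weakly dominates s3

s2's payoffs vs s3's, by Bob's action — L: 9>6, C: 6>2, R: 7=7.
s2 is at least as good everywhere and strictly better somewhere (tied only at R), so s2 weakly but not strictly dominates s3.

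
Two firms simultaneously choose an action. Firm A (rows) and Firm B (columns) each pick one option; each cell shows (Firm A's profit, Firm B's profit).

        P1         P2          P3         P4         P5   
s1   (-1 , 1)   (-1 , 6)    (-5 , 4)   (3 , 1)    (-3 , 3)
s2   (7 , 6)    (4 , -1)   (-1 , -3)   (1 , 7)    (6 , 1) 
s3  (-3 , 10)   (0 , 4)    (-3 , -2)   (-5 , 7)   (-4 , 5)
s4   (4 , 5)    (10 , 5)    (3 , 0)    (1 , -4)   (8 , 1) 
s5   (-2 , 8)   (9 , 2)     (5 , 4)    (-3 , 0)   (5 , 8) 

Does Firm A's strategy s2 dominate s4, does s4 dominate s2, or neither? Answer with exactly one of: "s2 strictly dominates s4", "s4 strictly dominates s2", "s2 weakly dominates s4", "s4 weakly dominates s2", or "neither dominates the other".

s2's payoffs vs s4's, by Firm B's action — P1: 7>4, P2: 4<10, P3: -1<3, P4: 1=1, P5: 6<8.
s2 does better at P1 but worse at P2, P3, P5; neither strategy dominates the other.

neither dominates the other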